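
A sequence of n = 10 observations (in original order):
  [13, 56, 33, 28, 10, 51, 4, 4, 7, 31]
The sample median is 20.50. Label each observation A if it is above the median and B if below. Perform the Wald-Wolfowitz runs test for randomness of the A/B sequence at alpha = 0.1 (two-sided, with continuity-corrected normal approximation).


Step 1: Compute median = 20.50; label A = above, B = below.
Labels in order: BAAABABBBA  (n_A = 5, n_B = 5)
Step 2: Count runs R = 6.
Step 3: Under H0 (random ordering), E[R] = 2*n_A*n_B/(n_A+n_B) + 1 = 2*5*5/10 + 1 = 6.0000.
        Var[R] = 2*n_A*n_B*(2*n_A*n_B - n_A - n_B) / ((n_A+n_B)^2 * (n_A+n_B-1)) = 2000/900 = 2.2222.
        SD[R] = 1.4907.
Step 4: R = E[R], so z = 0 with no continuity correction.
Step 5: Two-sided p-value via normal approximation = 2*(1 - Phi(|z|)) = 1.000000.
Step 6: alpha = 0.1. fail to reject H0.

R = 6, z = 0.0000, p = 1.000000, fail to reject H0.


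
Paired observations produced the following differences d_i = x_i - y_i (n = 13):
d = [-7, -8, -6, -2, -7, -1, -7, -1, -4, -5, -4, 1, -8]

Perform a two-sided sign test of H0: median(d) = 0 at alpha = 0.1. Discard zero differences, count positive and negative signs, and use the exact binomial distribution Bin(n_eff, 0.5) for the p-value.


Step 1: Discard zero differences. Original n = 13; n_eff = number of nonzero differences = 13.
Nonzero differences (with sign): -7, -8, -6, -2, -7, -1, -7, -1, -4, -5, -4, +1, -8
Step 2: Count signs: positive = 1, negative = 12.
Step 3: Under H0: P(positive) = 0.5, so the number of positives S ~ Bin(13, 0.5).
Step 4: Two-sided exact p-value = sum of Bin(13,0.5) probabilities at or below the observed probability = 0.003418.
Step 5: alpha = 0.1. reject H0.

n_eff = 13, pos = 1, neg = 12, p = 0.003418, reject H0.


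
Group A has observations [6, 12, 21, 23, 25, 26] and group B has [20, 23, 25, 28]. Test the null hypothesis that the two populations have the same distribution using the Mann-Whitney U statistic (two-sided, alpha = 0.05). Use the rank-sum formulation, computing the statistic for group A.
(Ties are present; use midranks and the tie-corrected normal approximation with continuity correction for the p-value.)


Step 1: Combine and sort all 10 observations; assign midranks.
sorted (value, group): (6,X), (12,X), (20,Y), (21,X), (23,X), (23,Y), (25,X), (25,Y), (26,X), (28,Y)
ranks: 6->1, 12->2, 20->3, 21->4, 23->5.5, 23->5.5, 25->7.5, 25->7.5, 26->9, 28->10
Step 2: Rank sum for X: R1 = 1 + 2 + 4 + 5.5 + 7.5 + 9 = 29.
Step 3: U_X = R1 - n1(n1+1)/2 = 29 - 6*7/2 = 29 - 21 = 8.
       U_Y = n1*n2 - U_X = 24 - 8 = 16.
Step 4: Ties are present, so use the tie-corrected normal approximation (with continuity correction) for the p-value.
Step 5: p-value = 0.452793; compare to alpha = 0.05. fail to reject H0.

U_X = 8, p = 0.452793, fail to reject H0 at alpha = 0.05.


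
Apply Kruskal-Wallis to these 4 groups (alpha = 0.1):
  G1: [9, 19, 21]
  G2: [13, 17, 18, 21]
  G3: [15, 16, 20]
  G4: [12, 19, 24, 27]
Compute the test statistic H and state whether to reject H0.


Step 1: Combine all N = 14 observations and assign midranks.
sorted (value, group, rank): (9,G1,1), (12,G4,2), (13,G2,3), (15,G3,4), (16,G3,5), (17,G2,6), (18,G2,7), (19,G1,8.5), (19,G4,8.5), (20,G3,10), (21,G1,11.5), (21,G2,11.5), (24,G4,13), (27,G4,14)
Step 2: Sum ranks within each group.
R_1 = 21 (n_1 = 3)
R_2 = 27.5 (n_2 = 4)
R_3 = 19 (n_3 = 3)
R_4 = 37.5 (n_4 = 4)
Step 3: H = 12/(N(N+1)) * sum(R_i^2/n_i) - 3(N+1)
     = 12/(14*15) * (21^2/3 + 27.5^2/4 + 19^2/3 + 37.5^2/4) - 3*15
     = 0.057143 * 807.958 - 45
     = 1.169048.
Step 4: Ties present; correction factor C = 1 - 12/(14^3 - 14) = 0.995604. Corrected H = 1.169048 / 0.995604 = 1.174209.
Step 5: Under H0, H ~ chi^2(3); p-value = 0.759196.
Step 6: alpha = 0.1. fail to reject H0.

H = 1.1742, df = 3, p = 0.759196, fail to reject H0.


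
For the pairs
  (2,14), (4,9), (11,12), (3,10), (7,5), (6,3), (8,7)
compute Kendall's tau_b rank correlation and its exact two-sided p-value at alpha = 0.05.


Step 1: Enumerate the 21 unordered pairs (i,j) with i<j and classify each by sign(x_j-x_i) * sign(y_j-y_i).
  (1,2):dx=+2,dy=-5->D; (1,3):dx=+9,dy=-2->D; (1,4):dx=+1,dy=-4->D; (1,5):dx=+5,dy=-9->D
  (1,6):dx=+4,dy=-11->D; (1,7):dx=+6,dy=-7->D; (2,3):dx=+7,dy=+3->C; (2,4):dx=-1,dy=+1->D
  (2,5):dx=+3,dy=-4->D; (2,6):dx=+2,dy=-6->D; (2,7):dx=+4,dy=-2->D; (3,4):dx=-8,dy=-2->C
  (3,5):dx=-4,dy=-7->C; (3,6):dx=-5,dy=-9->C; (3,7):dx=-3,dy=-5->C; (4,5):dx=+4,dy=-5->D
  (4,6):dx=+3,dy=-7->D; (4,7):dx=+5,dy=-3->D; (5,6):dx=-1,dy=-2->C; (5,7):dx=+1,dy=+2->C
  (6,7):dx=+2,dy=+4->C
Step 2: C = 8, D = 13, total pairs = 21.
Step 3: tau = (C - D)/(n(n-1)/2) = (8 - 13)/21 = -0.238095.
Step 4: Exact two-sided p-value (enumerate n! = 5040 permutations of y under H0): p = 0.561905.
Step 5: alpha = 0.05. fail to reject H0.

tau_b = -0.2381 (C=8, D=13), p = 0.561905, fail to reject H0.


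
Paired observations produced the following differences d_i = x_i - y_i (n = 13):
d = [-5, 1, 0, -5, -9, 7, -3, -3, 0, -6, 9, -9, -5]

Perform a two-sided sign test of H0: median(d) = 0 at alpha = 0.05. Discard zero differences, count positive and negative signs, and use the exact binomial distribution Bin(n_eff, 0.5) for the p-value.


Step 1: Discard zero differences. Original n = 13; n_eff = number of nonzero differences = 11.
Nonzero differences (with sign): -5, +1, -5, -9, +7, -3, -3, -6, +9, -9, -5
Step 2: Count signs: positive = 3, negative = 8.
Step 3: Under H0: P(positive) = 0.5, so the number of positives S ~ Bin(11, 0.5).
Step 4: Two-sided exact p-value = sum of Bin(11,0.5) probabilities at or below the observed probability = 0.226562.
Step 5: alpha = 0.05. fail to reject H0.

n_eff = 11, pos = 3, neg = 8, p = 0.226562, fail to reject H0.


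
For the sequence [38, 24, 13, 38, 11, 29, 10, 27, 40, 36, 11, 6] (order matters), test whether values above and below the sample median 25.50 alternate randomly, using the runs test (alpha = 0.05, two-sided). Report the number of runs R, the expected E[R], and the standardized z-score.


Step 1: Compute median = 25.50; label A = above, B = below.
Labels in order: ABBABABAAABB  (n_A = 6, n_B = 6)
Step 2: Count runs R = 8.
Step 3: Under H0 (random ordering), E[R] = 2*n_A*n_B/(n_A+n_B) + 1 = 2*6*6/12 + 1 = 7.0000.
        Var[R] = 2*n_A*n_B*(2*n_A*n_B - n_A - n_B) / ((n_A+n_B)^2 * (n_A+n_B-1)) = 4320/1584 = 2.7273.
        SD[R] = 1.6514.
Step 4: Continuity-corrected z = (R - 0.5 - E[R]) / SD[R] = (8 - 0.5 - 7.0000) / 1.6514 = 0.3028.
Step 5: Two-sided p-value via normal approximation = 2*(1 - Phi(|z|)) = 0.762069.
Step 6: alpha = 0.05. fail to reject H0.

R = 8, z = 0.3028, p = 0.762069, fail to reject H0.


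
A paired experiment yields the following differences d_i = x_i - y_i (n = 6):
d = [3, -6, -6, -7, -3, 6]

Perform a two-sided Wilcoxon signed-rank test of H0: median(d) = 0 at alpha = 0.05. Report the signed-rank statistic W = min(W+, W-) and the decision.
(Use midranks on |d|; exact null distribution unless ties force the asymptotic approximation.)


Step 1: Drop any zero differences (none here) and take |d_i|.
|d| = [3, 6, 6, 7, 3, 6]
Step 2: Midrank |d_i| (ties get averaged ranks).
ranks: |3|->1.5, |6|->4, |6|->4, |7|->6, |3|->1.5, |6|->4
Step 3: Attach original signs; sum ranks with positive sign and with negative sign.
W+ = 1.5 + 4 = 5.5
W- = 4 + 4 + 6 + 1.5 = 15.5
(Check: W+ + W- = 21 should equal n(n+1)/2 = 21.)
Step 4: Test statistic W = min(W+, W-) = 5.5.
Step 5: Ties in |d|, so use the tie-corrected normal approximation.
        E[W] = n(n+1)/4 = 6*7/4 = 10.5.
        Tie groups: |d|=3 (t=2), |d|=6 (t=3); sum(t^3 - t) = 30.
        Var[W] = n(n+1)(2n+1)/24 - sum(t^3-t)/48 = 546/24 - 30/48 = 22.125.
        z = (W - E[W]) / sqrt(Var[W]) = (5.5 - 10.5) / 4.7037 = -1.0630.
        Two-sided p = 2*Phi(z) = 0.287787.
Step 6: alpha = 0.05. fail to reject H0.

W+ = 5.5, W- = 15.5, W = min = 5.5, p = 0.287787, fail to reject H0.


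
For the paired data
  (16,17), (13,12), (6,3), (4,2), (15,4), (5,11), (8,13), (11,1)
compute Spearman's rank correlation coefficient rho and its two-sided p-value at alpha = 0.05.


Step 1: Rank x and y separately (midranks; no ties here).
rank(x): 16->8, 13->6, 6->3, 4->1, 15->7, 5->2, 8->4, 11->5
rank(y): 17->8, 12->6, 3->3, 2->2, 4->4, 11->5, 13->7, 1->1
Step 2: d_i = R_x(i) - R_y(i); compute d_i^2.
  (8-8)^2=0, (6-6)^2=0, (3-3)^2=0, (1-2)^2=1, (7-4)^2=9, (2-5)^2=9, (4-7)^2=9, (5-1)^2=16
sum(d^2) = 44.
Step 3: rho = 1 - 6*44 / (8*(8^2 - 1)) = 1 - 264/504 = 0.476190.
Step 4: Under H0, t = rho * sqrt((n-2)/(1-rho^2)) = 1.3265 ~ t(6).
Step 5: Two-sided p-value from the t-distribution with 6 df = 0.232936.
Step 6: alpha = 0.05. fail to reject H0.

rho = 0.4762, p = 0.232936, fail to reject H0 at alpha = 0.05.


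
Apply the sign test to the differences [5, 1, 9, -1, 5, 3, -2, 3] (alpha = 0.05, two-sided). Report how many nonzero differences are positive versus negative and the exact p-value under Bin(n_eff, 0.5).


Step 1: Discard zero differences. Original n = 8; n_eff = number of nonzero differences = 8.
Nonzero differences (with sign): +5, +1, +9, -1, +5, +3, -2, +3
Step 2: Count signs: positive = 6, negative = 2.
Step 3: Under H0: P(positive) = 0.5, so the number of positives S ~ Bin(8, 0.5).
Step 4: Two-sided exact p-value = sum of Bin(8,0.5) probabilities at or below the observed probability = 0.289062.
Step 5: alpha = 0.05. fail to reject H0.

n_eff = 8, pos = 6, neg = 2, p = 0.289062, fail to reject H0.


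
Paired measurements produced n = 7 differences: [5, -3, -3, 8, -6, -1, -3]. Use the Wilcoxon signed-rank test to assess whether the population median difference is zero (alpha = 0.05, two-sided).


Step 1: Drop any zero differences (none here) and take |d_i|.
|d| = [5, 3, 3, 8, 6, 1, 3]
Step 2: Midrank |d_i| (ties get averaged ranks).
ranks: |5|->5, |3|->3, |3|->3, |8|->7, |6|->6, |1|->1, |3|->3
Step 3: Attach original signs; sum ranks with positive sign and with negative sign.
W+ = 5 + 7 = 12
W- = 3 + 3 + 6 + 1 + 3 = 16
(Check: W+ + W- = 28 should equal n(n+1)/2 = 28.)
Step 4: Test statistic W = min(W+, W-) = 12.
Step 5: Ties in |d|, so use the tie-corrected normal approximation.
        E[W] = n(n+1)/4 = 7*8/4 = 14.
        Tie groups: |d|=3 (t=3); sum(t^3 - t) = 24.
        Var[W] = n(n+1)(2n+1)/24 - sum(t^3-t)/48 = 840/24 - 24/48 = 34.5.
        z = (W - E[W]) / sqrt(Var[W]) = (12 - 14) / 5.8737 = -0.3405.
        Two-sided p = 2*Phi(z) = 0.733478.
Step 6: alpha = 0.05. fail to reject H0.

W+ = 12, W- = 16, W = min = 12, p = 0.733478, fail to reject H0.


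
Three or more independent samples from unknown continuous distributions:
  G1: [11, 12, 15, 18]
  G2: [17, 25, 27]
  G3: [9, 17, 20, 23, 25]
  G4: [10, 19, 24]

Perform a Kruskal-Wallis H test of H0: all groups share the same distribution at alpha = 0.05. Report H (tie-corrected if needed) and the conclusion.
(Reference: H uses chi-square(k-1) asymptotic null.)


Step 1: Combine all N = 15 observations and assign midranks.
sorted (value, group, rank): (9,G3,1), (10,G4,2), (11,G1,3), (12,G1,4), (15,G1,5), (17,G2,6.5), (17,G3,6.5), (18,G1,8), (19,G4,9), (20,G3,10), (23,G3,11), (24,G4,12), (25,G2,13.5), (25,G3,13.5), (27,G2,15)
Step 2: Sum ranks within each group.
R_1 = 20 (n_1 = 4)
R_2 = 35 (n_2 = 3)
R_3 = 42 (n_3 = 5)
R_4 = 23 (n_4 = 3)
Step 3: H = 12/(N(N+1)) * sum(R_i^2/n_i) - 3(N+1)
     = 12/(15*16) * (20^2/4 + 35^2/3 + 42^2/5 + 23^2/3) - 3*16
     = 0.050000 * 1037.47 - 48
     = 3.873333.
Step 4: Ties present; correction factor C = 1 - 12/(15^3 - 15) = 0.996429. Corrected H = 3.873333 / 0.996429 = 3.887216.
Step 5: Under H0, H ~ chi^2(3); p-value = 0.273903.
Step 6: alpha = 0.05. fail to reject H0.

H = 3.8872, df = 3, p = 0.273903, fail to reject H0.


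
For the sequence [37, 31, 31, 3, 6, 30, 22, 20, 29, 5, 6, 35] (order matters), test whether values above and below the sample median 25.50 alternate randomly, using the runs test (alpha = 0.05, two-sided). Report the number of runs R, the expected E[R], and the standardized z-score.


Step 1: Compute median = 25.50; label A = above, B = below.
Labels in order: AAABBABBABBA  (n_A = 6, n_B = 6)
Step 2: Count runs R = 7.
Step 3: Under H0 (random ordering), E[R] = 2*n_A*n_B/(n_A+n_B) + 1 = 2*6*6/12 + 1 = 7.0000.
        Var[R] = 2*n_A*n_B*(2*n_A*n_B - n_A - n_B) / ((n_A+n_B)^2 * (n_A+n_B-1)) = 4320/1584 = 2.7273.
        SD[R] = 1.6514.
Step 4: R = E[R], so z = 0 with no continuity correction.
Step 5: Two-sided p-value via normal approximation = 2*(1 - Phi(|z|)) = 1.000000.
Step 6: alpha = 0.05. fail to reject H0.

R = 7, z = 0.0000, p = 1.000000, fail to reject H0.


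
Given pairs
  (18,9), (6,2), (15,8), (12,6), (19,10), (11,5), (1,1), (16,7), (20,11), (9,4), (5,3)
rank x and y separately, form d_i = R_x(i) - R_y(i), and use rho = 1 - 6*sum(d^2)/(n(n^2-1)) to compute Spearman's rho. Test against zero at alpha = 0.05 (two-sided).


Step 1: Rank x and y separately (midranks; no ties here).
rank(x): 18->9, 6->3, 15->7, 12->6, 19->10, 11->5, 1->1, 16->8, 20->11, 9->4, 5->2
rank(y): 9->9, 2->2, 8->8, 6->6, 10->10, 5->5, 1->1, 7->7, 11->11, 4->4, 3->3
Step 2: d_i = R_x(i) - R_y(i); compute d_i^2.
  (9-9)^2=0, (3-2)^2=1, (7-8)^2=1, (6-6)^2=0, (10-10)^2=0, (5-5)^2=0, (1-1)^2=0, (8-7)^2=1, (11-11)^2=0, (4-4)^2=0, (2-3)^2=1
sum(d^2) = 4.
Step 3: rho = 1 - 6*4 / (11*(11^2 - 1)) = 1 - 24/1320 = 0.981818.
Step 4: Under H0, t = rho * sqrt((n-2)/(1-rho^2)) = 15.5168 ~ t(9).
Step 5: Two-sided p-value from the t-distribution with 9 df = 0.000000.
Step 6: alpha = 0.05. reject H0.

rho = 0.9818, p = 0.000000, reject H0 at alpha = 0.05.


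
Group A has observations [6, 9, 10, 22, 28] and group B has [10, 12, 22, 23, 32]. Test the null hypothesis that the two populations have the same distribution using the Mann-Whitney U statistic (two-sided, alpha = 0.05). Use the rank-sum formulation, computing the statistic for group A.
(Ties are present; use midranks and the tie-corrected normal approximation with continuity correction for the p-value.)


Step 1: Combine and sort all 10 observations; assign midranks.
sorted (value, group): (6,X), (9,X), (10,X), (10,Y), (12,Y), (22,X), (22,Y), (23,Y), (28,X), (32,Y)
ranks: 6->1, 9->2, 10->3.5, 10->3.5, 12->5, 22->6.5, 22->6.5, 23->8, 28->9, 32->10
Step 2: Rank sum for X: R1 = 1 + 2 + 3.5 + 6.5 + 9 = 22.
Step 3: U_X = R1 - n1(n1+1)/2 = 22 - 5*6/2 = 22 - 15 = 7.
       U_Y = n1*n2 - U_X = 25 - 7 = 18.
Step 4: Ties are present, so use the tie-corrected normal approximation (with continuity correction) for the p-value.
Step 5: p-value = 0.293326; compare to alpha = 0.05. fail to reject H0.

U_X = 7, p = 0.293326, fail to reject H0 at alpha = 0.05.


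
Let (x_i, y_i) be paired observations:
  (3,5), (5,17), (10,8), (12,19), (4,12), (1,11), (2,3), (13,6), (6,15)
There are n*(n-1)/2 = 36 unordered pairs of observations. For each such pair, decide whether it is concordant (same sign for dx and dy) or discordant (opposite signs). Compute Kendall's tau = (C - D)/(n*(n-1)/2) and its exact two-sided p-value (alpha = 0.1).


Step 1: Enumerate the 36 unordered pairs (i,j) with i<j and classify each by sign(x_j-x_i) * sign(y_j-y_i).
  (1,2):dx=+2,dy=+12->C; (1,3):dx=+7,dy=+3->C; (1,4):dx=+9,dy=+14->C; (1,5):dx=+1,dy=+7->C
  (1,6):dx=-2,dy=+6->D; (1,7):dx=-1,dy=-2->C; (1,8):dx=+10,dy=+1->C; (1,9):dx=+3,dy=+10->C
  (2,3):dx=+5,dy=-9->D; (2,4):dx=+7,dy=+2->C; (2,5):dx=-1,dy=-5->C; (2,6):dx=-4,dy=-6->C
  (2,7):dx=-3,dy=-14->C; (2,8):dx=+8,dy=-11->D; (2,9):dx=+1,dy=-2->D; (3,4):dx=+2,dy=+11->C
  (3,5):dx=-6,dy=+4->D; (3,6):dx=-9,dy=+3->D; (3,7):dx=-8,dy=-5->C; (3,8):dx=+3,dy=-2->D
  (3,9):dx=-4,dy=+7->D; (4,5):dx=-8,dy=-7->C; (4,6):dx=-11,dy=-8->C; (4,7):dx=-10,dy=-16->C
  (4,8):dx=+1,dy=-13->D; (4,9):dx=-6,dy=-4->C; (5,6):dx=-3,dy=-1->C; (5,7):dx=-2,dy=-9->C
  (5,8):dx=+9,dy=-6->D; (5,9):dx=+2,dy=+3->C; (6,7):dx=+1,dy=-8->D; (6,8):dx=+12,dy=-5->D
  (6,9):dx=+5,dy=+4->C; (7,8):dx=+11,dy=+3->C; (7,9):dx=+4,dy=+12->C; (8,9):dx=-7,dy=+9->D
Step 2: C = 23, D = 13, total pairs = 36.
Step 3: tau = (C - D)/(n(n-1)/2) = (23 - 13)/36 = 0.277778.
Step 4: Exact two-sided p-value (enumerate n! = 362880 permutations of y under H0): p = 0.358488.
Step 5: alpha = 0.1. fail to reject H0.

tau_b = 0.2778 (C=23, D=13), p = 0.358488, fail to reject H0.


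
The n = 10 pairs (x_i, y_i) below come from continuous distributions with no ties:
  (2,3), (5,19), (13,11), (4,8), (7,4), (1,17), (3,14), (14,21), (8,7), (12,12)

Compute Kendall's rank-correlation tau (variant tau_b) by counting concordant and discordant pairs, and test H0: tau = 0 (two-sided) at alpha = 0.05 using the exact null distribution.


Step 1: Enumerate the 45 unordered pairs (i,j) with i<j and classify each by sign(x_j-x_i) * sign(y_j-y_i).
  (1,2):dx=+3,dy=+16->C; (1,3):dx=+11,dy=+8->C; (1,4):dx=+2,dy=+5->C; (1,5):dx=+5,dy=+1->C
  (1,6):dx=-1,dy=+14->D; (1,7):dx=+1,dy=+11->C; (1,8):dx=+12,dy=+18->C; (1,9):dx=+6,dy=+4->C
  (1,10):dx=+10,dy=+9->C; (2,3):dx=+8,dy=-8->D; (2,4):dx=-1,dy=-11->C; (2,5):dx=+2,dy=-15->D
  (2,6):dx=-4,dy=-2->C; (2,7):dx=-2,dy=-5->C; (2,8):dx=+9,dy=+2->C; (2,9):dx=+3,dy=-12->D
  (2,10):dx=+7,dy=-7->D; (3,4):dx=-9,dy=-3->C; (3,5):dx=-6,dy=-7->C; (3,6):dx=-12,dy=+6->D
  (3,7):dx=-10,dy=+3->D; (3,8):dx=+1,dy=+10->C; (3,9):dx=-5,dy=-4->C; (3,10):dx=-1,dy=+1->D
  (4,5):dx=+3,dy=-4->D; (4,6):dx=-3,dy=+9->D; (4,7):dx=-1,dy=+6->D; (4,8):dx=+10,dy=+13->C
  (4,9):dx=+4,dy=-1->D; (4,10):dx=+8,dy=+4->C; (5,6):dx=-6,dy=+13->D; (5,7):dx=-4,dy=+10->D
  (5,8):dx=+7,dy=+17->C; (5,9):dx=+1,dy=+3->C; (5,10):dx=+5,dy=+8->C; (6,7):dx=+2,dy=-3->D
  (6,8):dx=+13,dy=+4->C; (6,9):dx=+7,dy=-10->D; (6,10):dx=+11,dy=-5->D; (7,8):dx=+11,dy=+7->C
  (7,9):dx=+5,dy=-7->D; (7,10):dx=+9,dy=-2->D; (8,9):dx=-6,dy=-14->C; (8,10):dx=-2,dy=-9->C
  (9,10):dx=+4,dy=+5->C
Step 2: C = 26, D = 19, total pairs = 45.
Step 3: tau = (C - D)/(n(n-1)/2) = (26 - 19)/45 = 0.155556.
Step 4: Exact two-sided p-value (enumerate n! = 3628800 permutations of y under H0): p = 0.600654.
Step 5: alpha = 0.05. fail to reject H0.

tau_b = 0.1556 (C=26, D=19), p = 0.600654, fail to reject H0.


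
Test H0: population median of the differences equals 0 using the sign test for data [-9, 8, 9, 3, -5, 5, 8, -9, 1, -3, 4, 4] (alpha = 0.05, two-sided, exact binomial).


Step 1: Discard zero differences. Original n = 12; n_eff = number of nonzero differences = 12.
Nonzero differences (with sign): -9, +8, +9, +3, -5, +5, +8, -9, +1, -3, +4, +4
Step 2: Count signs: positive = 8, negative = 4.
Step 3: Under H0: P(positive) = 0.5, so the number of positives S ~ Bin(12, 0.5).
Step 4: Two-sided exact p-value = sum of Bin(12,0.5) probabilities at or below the observed probability = 0.387695.
Step 5: alpha = 0.05. fail to reject H0.

n_eff = 12, pos = 8, neg = 4, p = 0.387695, fail to reject H0.


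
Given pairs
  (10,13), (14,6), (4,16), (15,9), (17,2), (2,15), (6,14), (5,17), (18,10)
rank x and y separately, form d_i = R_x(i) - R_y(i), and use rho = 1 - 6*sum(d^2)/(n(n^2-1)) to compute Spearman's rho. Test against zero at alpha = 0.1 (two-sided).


Step 1: Rank x and y separately (midranks; no ties here).
rank(x): 10->5, 14->6, 4->2, 15->7, 17->8, 2->1, 6->4, 5->3, 18->9
rank(y): 13->5, 6->2, 16->8, 9->3, 2->1, 15->7, 14->6, 17->9, 10->4
Step 2: d_i = R_x(i) - R_y(i); compute d_i^2.
  (5-5)^2=0, (6-2)^2=16, (2-8)^2=36, (7-3)^2=16, (8-1)^2=49, (1-7)^2=36, (4-6)^2=4, (3-9)^2=36, (9-4)^2=25
sum(d^2) = 218.
Step 3: rho = 1 - 6*218 / (9*(9^2 - 1)) = 1 - 1308/720 = -0.816667.
Step 4: Under H0, t = rho * sqrt((n-2)/(1-rho^2)) = -3.7440 ~ t(7).
Step 5: Two-sided p-value from the t-distribution with 7 df = 0.007225.
Step 6: alpha = 0.1. reject H0.

rho = -0.8167, p = 0.007225, reject H0 at alpha = 0.1.


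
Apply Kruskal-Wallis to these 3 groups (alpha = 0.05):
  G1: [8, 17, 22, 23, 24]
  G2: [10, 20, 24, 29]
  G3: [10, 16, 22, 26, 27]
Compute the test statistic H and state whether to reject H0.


Step 1: Combine all N = 14 observations and assign midranks.
sorted (value, group, rank): (8,G1,1), (10,G2,2.5), (10,G3,2.5), (16,G3,4), (17,G1,5), (20,G2,6), (22,G1,7.5), (22,G3,7.5), (23,G1,9), (24,G1,10.5), (24,G2,10.5), (26,G3,12), (27,G3,13), (29,G2,14)
Step 2: Sum ranks within each group.
R_1 = 33 (n_1 = 5)
R_2 = 33 (n_2 = 4)
R_3 = 39 (n_3 = 5)
Step 3: H = 12/(N(N+1)) * sum(R_i^2/n_i) - 3(N+1)
     = 12/(14*15) * (33^2/5 + 33^2/4 + 39^2/5) - 3*15
     = 0.057143 * 794.25 - 45
     = 0.385714.
Step 4: Ties present; correction factor C = 1 - 18/(14^3 - 14) = 0.993407. Corrected H = 0.385714 / 0.993407 = 0.388274.
Step 5: Under H0, H ~ chi^2(2); p-value = 0.823545.
Step 6: alpha = 0.05. fail to reject H0.

H = 0.3883, df = 2, p = 0.823545, fail to reject H0.


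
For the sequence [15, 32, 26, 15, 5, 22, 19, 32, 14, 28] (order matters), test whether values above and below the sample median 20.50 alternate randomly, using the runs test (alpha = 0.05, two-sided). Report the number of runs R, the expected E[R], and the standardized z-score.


Step 1: Compute median = 20.50; label A = above, B = below.
Labels in order: BAABBABABA  (n_A = 5, n_B = 5)
Step 2: Count runs R = 8.
Step 3: Under H0 (random ordering), E[R] = 2*n_A*n_B/(n_A+n_B) + 1 = 2*5*5/10 + 1 = 6.0000.
        Var[R] = 2*n_A*n_B*(2*n_A*n_B - n_A - n_B) / ((n_A+n_B)^2 * (n_A+n_B-1)) = 2000/900 = 2.2222.
        SD[R] = 1.4907.
Step 4: Continuity-corrected z = (R - 0.5 - E[R]) / SD[R] = (8 - 0.5 - 6.0000) / 1.4907 = 1.0062.
Step 5: Two-sided p-value via normal approximation = 2*(1 - Phi(|z|)) = 0.314305.
Step 6: alpha = 0.05. fail to reject H0.

R = 8, z = 1.0062, p = 0.314305, fail to reject H0.


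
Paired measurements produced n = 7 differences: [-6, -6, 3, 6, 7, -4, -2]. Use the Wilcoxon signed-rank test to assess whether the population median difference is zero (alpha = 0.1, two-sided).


Step 1: Drop any zero differences (none here) and take |d_i|.
|d| = [6, 6, 3, 6, 7, 4, 2]
Step 2: Midrank |d_i| (ties get averaged ranks).
ranks: |6|->5, |6|->5, |3|->2, |6|->5, |7|->7, |4|->3, |2|->1
Step 3: Attach original signs; sum ranks with positive sign and with negative sign.
W+ = 2 + 5 + 7 = 14
W- = 5 + 5 + 3 + 1 = 14
(Check: W+ + W- = 28 should equal n(n+1)/2 = 28.)
Step 4: Test statistic W = min(W+, W-) = 14.
Step 5: Ties in |d|, so use the tie-corrected normal approximation.
        E[W] = n(n+1)/4 = 7*8/4 = 14.
        Tie groups: |d|=6 (t=3); sum(t^3 - t) = 24.
        Var[W] = n(n+1)(2n+1)/24 - sum(t^3-t)/48 = 840/24 - 24/48 = 34.5.
        z = (W - E[W]) / sqrt(Var[W]) = (14 - 14) / 5.8737 = 0.0000.
        Two-sided p = 2*Phi(z) = 1.000000.
Step 6: alpha = 0.1. fail to reject H0.

W+ = 14, W- = 14, W = min = 14, p = 1.000000, fail to reject H0.


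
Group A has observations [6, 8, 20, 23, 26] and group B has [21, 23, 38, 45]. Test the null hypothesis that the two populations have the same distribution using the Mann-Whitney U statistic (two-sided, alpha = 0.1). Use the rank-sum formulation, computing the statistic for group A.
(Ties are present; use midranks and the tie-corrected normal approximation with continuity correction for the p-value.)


Step 1: Combine and sort all 9 observations; assign midranks.
sorted (value, group): (6,X), (8,X), (20,X), (21,Y), (23,X), (23,Y), (26,X), (38,Y), (45,Y)
ranks: 6->1, 8->2, 20->3, 21->4, 23->5.5, 23->5.5, 26->7, 38->8, 45->9
Step 2: Rank sum for X: R1 = 1 + 2 + 3 + 5.5 + 7 = 18.5.
Step 3: U_X = R1 - n1(n1+1)/2 = 18.5 - 5*6/2 = 18.5 - 15 = 3.5.
       U_Y = n1*n2 - U_X = 20 - 3.5 = 16.5.
Step 4: Ties are present, so use the tie-corrected normal approximation (with continuity correction) for the p-value.
Step 5: p-value = 0.139983; compare to alpha = 0.1. fail to reject H0.

U_X = 3.5, p = 0.139983, fail to reject H0 at alpha = 0.1.


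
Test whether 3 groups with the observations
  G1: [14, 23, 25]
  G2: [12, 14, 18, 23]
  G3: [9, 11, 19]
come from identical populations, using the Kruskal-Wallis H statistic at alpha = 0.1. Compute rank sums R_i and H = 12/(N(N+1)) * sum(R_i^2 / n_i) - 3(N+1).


Step 1: Combine all N = 10 observations and assign midranks.
sorted (value, group, rank): (9,G3,1), (11,G3,2), (12,G2,3), (14,G1,4.5), (14,G2,4.5), (18,G2,6), (19,G3,7), (23,G1,8.5), (23,G2,8.5), (25,G1,10)
Step 2: Sum ranks within each group.
R_1 = 23 (n_1 = 3)
R_2 = 22 (n_2 = 4)
R_3 = 10 (n_3 = 3)
Step 3: H = 12/(N(N+1)) * sum(R_i^2/n_i) - 3(N+1)
     = 12/(10*11) * (23^2/3 + 22^2/4 + 10^2/3) - 3*11
     = 0.109091 * 330.667 - 33
     = 3.072727.
Step 4: Ties present; correction factor C = 1 - 12/(10^3 - 10) = 0.987879. Corrected H = 3.072727 / 0.987879 = 3.110429.
Step 5: Under H0, H ~ chi^2(2); p-value = 0.211144.
Step 6: alpha = 0.1. fail to reject H0.

H = 3.1104, df = 2, p = 0.211144, fail to reject H0.


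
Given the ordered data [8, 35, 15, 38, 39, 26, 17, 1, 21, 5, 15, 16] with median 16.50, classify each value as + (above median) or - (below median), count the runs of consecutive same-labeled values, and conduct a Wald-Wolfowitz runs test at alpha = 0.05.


Step 1: Compute median = 16.50; label A = above, B = below.
Labels in order: BABAAAABABBB  (n_A = 6, n_B = 6)
Step 2: Count runs R = 7.
Step 3: Under H0 (random ordering), E[R] = 2*n_A*n_B/(n_A+n_B) + 1 = 2*6*6/12 + 1 = 7.0000.
        Var[R] = 2*n_A*n_B*(2*n_A*n_B - n_A - n_B) / ((n_A+n_B)^2 * (n_A+n_B-1)) = 4320/1584 = 2.7273.
        SD[R] = 1.6514.
Step 4: R = E[R], so z = 0 with no continuity correction.
Step 5: Two-sided p-value via normal approximation = 2*(1 - Phi(|z|)) = 1.000000.
Step 6: alpha = 0.05. fail to reject H0.

R = 7, z = 0.0000, p = 1.000000, fail to reject H0.


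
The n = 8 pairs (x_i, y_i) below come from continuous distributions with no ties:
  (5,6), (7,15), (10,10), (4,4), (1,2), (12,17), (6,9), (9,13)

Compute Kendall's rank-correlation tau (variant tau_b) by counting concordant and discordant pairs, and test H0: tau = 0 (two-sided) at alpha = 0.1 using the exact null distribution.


Step 1: Enumerate the 28 unordered pairs (i,j) with i<j and classify each by sign(x_j-x_i) * sign(y_j-y_i).
  (1,2):dx=+2,dy=+9->C; (1,3):dx=+5,dy=+4->C; (1,4):dx=-1,dy=-2->C; (1,5):dx=-4,dy=-4->C
  (1,6):dx=+7,dy=+11->C; (1,7):dx=+1,dy=+3->C; (1,8):dx=+4,dy=+7->C; (2,3):dx=+3,dy=-5->D
  (2,4):dx=-3,dy=-11->C; (2,5):dx=-6,dy=-13->C; (2,6):dx=+5,dy=+2->C; (2,7):dx=-1,dy=-6->C
  (2,8):dx=+2,dy=-2->D; (3,4):dx=-6,dy=-6->C; (3,5):dx=-9,dy=-8->C; (3,6):dx=+2,dy=+7->C
  (3,7):dx=-4,dy=-1->C; (3,8):dx=-1,dy=+3->D; (4,5):dx=-3,dy=-2->C; (4,6):dx=+8,dy=+13->C
  (4,7):dx=+2,dy=+5->C; (4,8):dx=+5,dy=+9->C; (5,6):dx=+11,dy=+15->C; (5,7):dx=+5,dy=+7->C
  (5,8):dx=+8,dy=+11->C; (6,7):dx=-6,dy=-8->C; (6,8):dx=-3,dy=-4->C; (7,8):dx=+3,dy=+4->C
Step 2: C = 25, D = 3, total pairs = 28.
Step 3: tau = (C - D)/(n(n-1)/2) = (25 - 3)/28 = 0.785714.
Step 4: Exact two-sided p-value (enumerate n! = 40320 permutations of y under H0): p = 0.005506.
Step 5: alpha = 0.1. reject H0.

tau_b = 0.7857 (C=25, D=3), p = 0.005506, reject H0.


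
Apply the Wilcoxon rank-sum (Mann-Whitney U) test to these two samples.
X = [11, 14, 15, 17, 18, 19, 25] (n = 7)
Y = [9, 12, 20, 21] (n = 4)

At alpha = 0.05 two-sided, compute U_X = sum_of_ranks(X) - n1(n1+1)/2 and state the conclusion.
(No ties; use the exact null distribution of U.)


Step 1: Combine and sort all 11 observations; assign midranks.
sorted (value, group): (9,Y), (11,X), (12,Y), (14,X), (15,X), (17,X), (18,X), (19,X), (20,Y), (21,Y), (25,X)
ranks: 9->1, 11->2, 12->3, 14->4, 15->5, 17->6, 18->7, 19->8, 20->9, 21->10, 25->11
Step 2: Rank sum for X: R1 = 2 + 4 + 5 + 6 + 7 + 8 + 11 = 43.
Step 3: U_X = R1 - n1(n1+1)/2 = 43 - 7*8/2 = 43 - 28 = 15.
       U_Y = n1*n2 - U_X = 28 - 15 = 13.
Step 4: No ties, so the exact null distribution of U (based on enumerating the C(11,7) = 330 equally likely rank assignments) gives the two-sided p-value.
Step 5: p-value = 0.927273; compare to alpha = 0.05. fail to reject H0.

U_X = 15, p = 0.927273, fail to reject H0 at alpha = 0.05.


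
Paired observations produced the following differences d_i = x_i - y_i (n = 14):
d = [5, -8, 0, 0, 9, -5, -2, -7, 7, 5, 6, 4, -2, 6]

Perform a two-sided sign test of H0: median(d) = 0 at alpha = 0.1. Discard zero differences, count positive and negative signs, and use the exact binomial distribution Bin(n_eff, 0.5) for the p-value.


Step 1: Discard zero differences. Original n = 14; n_eff = number of nonzero differences = 12.
Nonzero differences (with sign): +5, -8, +9, -5, -2, -7, +7, +5, +6, +4, -2, +6
Step 2: Count signs: positive = 7, negative = 5.
Step 3: Under H0: P(positive) = 0.5, so the number of positives S ~ Bin(12, 0.5).
Step 4: Two-sided exact p-value = sum of Bin(12,0.5) probabilities at or below the observed probability = 0.774414.
Step 5: alpha = 0.1. fail to reject H0.

n_eff = 12, pos = 7, neg = 5, p = 0.774414, fail to reject H0.


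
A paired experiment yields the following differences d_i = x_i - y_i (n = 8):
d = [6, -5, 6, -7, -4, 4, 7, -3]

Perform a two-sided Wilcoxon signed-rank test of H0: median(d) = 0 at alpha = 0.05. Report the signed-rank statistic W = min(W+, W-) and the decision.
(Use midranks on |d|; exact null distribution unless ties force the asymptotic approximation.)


Step 1: Drop any zero differences (none here) and take |d_i|.
|d| = [6, 5, 6, 7, 4, 4, 7, 3]
Step 2: Midrank |d_i| (ties get averaged ranks).
ranks: |6|->5.5, |5|->4, |6|->5.5, |7|->7.5, |4|->2.5, |4|->2.5, |7|->7.5, |3|->1
Step 3: Attach original signs; sum ranks with positive sign and with negative sign.
W+ = 5.5 + 5.5 + 2.5 + 7.5 = 21
W- = 4 + 7.5 + 2.5 + 1 = 15
(Check: W+ + W- = 36 should equal n(n+1)/2 = 36.)
Step 4: Test statistic W = min(W+, W-) = 15.
Step 5: Ties in |d|, so use the tie-corrected normal approximation.
        E[W] = n(n+1)/4 = 8*9/4 = 18.
        Tie groups: |d|=4 (t=2), |d|=6 (t=2), |d|=7 (t=2); sum(t^3 - t) = 18.
        Var[W] = n(n+1)(2n+1)/24 - sum(t^3-t)/48 = 1224/24 - 18/48 = 50.625.
        z = (W - E[W]) / sqrt(Var[W]) = (15 - 18) / 7.1151 = -0.4216.
        Two-sided p = 2*Phi(z) = 0.673290.
Step 6: alpha = 0.05. fail to reject H0.

W+ = 21, W- = 15, W = min = 15, p = 0.673290, fail to reject H0.


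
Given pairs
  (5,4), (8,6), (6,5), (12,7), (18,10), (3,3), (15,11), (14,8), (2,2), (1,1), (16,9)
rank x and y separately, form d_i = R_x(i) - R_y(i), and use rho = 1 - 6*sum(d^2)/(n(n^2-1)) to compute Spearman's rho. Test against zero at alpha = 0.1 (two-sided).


Step 1: Rank x and y separately (midranks; no ties here).
rank(x): 5->4, 8->6, 6->5, 12->7, 18->11, 3->3, 15->9, 14->8, 2->2, 1->1, 16->10
rank(y): 4->4, 6->6, 5->5, 7->7, 10->10, 3->3, 11->11, 8->8, 2->2, 1->1, 9->9
Step 2: d_i = R_x(i) - R_y(i); compute d_i^2.
  (4-4)^2=0, (6-6)^2=0, (5-5)^2=0, (7-7)^2=0, (11-10)^2=1, (3-3)^2=0, (9-11)^2=4, (8-8)^2=0, (2-2)^2=0, (1-1)^2=0, (10-9)^2=1
sum(d^2) = 6.
Step 3: rho = 1 - 6*6 / (11*(11^2 - 1)) = 1 - 36/1320 = 0.972727.
Step 4: Under H0, t = rho * sqrt((n-2)/(1-rho^2)) = 12.5810 ~ t(9).
Step 5: Two-sided p-value from the t-distribution with 9 df = 0.000001.
Step 6: alpha = 0.1. reject H0.

rho = 0.9727, p = 0.000001, reject H0 at alpha = 0.1.


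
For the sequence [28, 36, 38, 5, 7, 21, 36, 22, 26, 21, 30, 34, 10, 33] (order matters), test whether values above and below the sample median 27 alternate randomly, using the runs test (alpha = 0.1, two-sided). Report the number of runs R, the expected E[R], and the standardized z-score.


Step 1: Compute median = 27; label A = above, B = below.
Labels in order: AAABBBABBBAABA  (n_A = 7, n_B = 7)
Step 2: Count runs R = 7.
Step 3: Under H0 (random ordering), E[R] = 2*n_A*n_B/(n_A+n_B) + 1 = 2*7*7/14 + 1 = 8.0000.
        Var[R] = 2*n_A*n_B*(2*n_A*n_B - n_A - n_B) / ((n_A+n_B)^2 * (n_A+n_B-1)) = 8232/2548 = 3.2308.
        SD[R] = 1.7974.
Step 4: Continuity-corrected z = (R + 0.5 - E[R]) / SD[R] = (7 + 0.5 - 8.0000) / 1.7974 = -0.2782.
Step 5: Two-sided p-value via normal approximation = 2*(1 - Phi(|z|)) = 0.780879.
Step 6: alpha = 0.1. fail to reject H0.

R = 7, z = -0.2782, p = 0.780879, fail to reject H0.


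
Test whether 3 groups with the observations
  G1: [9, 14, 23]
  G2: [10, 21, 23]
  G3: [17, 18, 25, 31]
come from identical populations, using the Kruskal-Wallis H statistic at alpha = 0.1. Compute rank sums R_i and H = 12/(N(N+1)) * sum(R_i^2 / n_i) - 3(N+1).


Step 1: Combine all N = 10 observations and assign midranks.
sorted (value, group, rank): (9,G1,1), (10,G2,2), (14,G1,3), (17,G3,4), (18,G3,5), (21,G2,6), (23,G1,7.5), (23,G2,7.5), (25,G3,9), (31,G3,10)
Step 2: Sum ranks within each group.
R_1 = 11.5 (n_1 = 3)
R_2 = 15.5 (n_2 = 3)
R_3 = 28 (n_3 = 4)
Step 3: H = 12/(N(N+1)) * sum(R_i^2/n_i) - 3(N+1)
     = 12/(10*11) * (11.5^2/3 + 15.5^2/3 + 28^2/4) - 3*11
     = 0.109091 * 320.167 - 33
     = 1.927273.
Step 4: Ties present; correction factor C = 1 - 6/(10^3 - 10) = 0.993939. Corrected H = 1.927273 / 0.993939 = 1.939024.
Step 5: Under H0, H ~ chi^2(2); p-value = 0.379268.
Step 6: alpha = 0.1. fail to reject H0.

H = 1.9390, df = 2, p = 0.379268, fail to reject H0.


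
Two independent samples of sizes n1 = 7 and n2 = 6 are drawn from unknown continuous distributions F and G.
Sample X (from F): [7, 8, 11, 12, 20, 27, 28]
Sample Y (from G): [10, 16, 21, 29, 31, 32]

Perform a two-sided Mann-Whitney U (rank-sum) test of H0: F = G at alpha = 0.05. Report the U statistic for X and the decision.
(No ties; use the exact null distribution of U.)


Step 1: Combine and sort all 13 observations; assign midranks.
sorted (value, group): (7,X), (8,X), (10,Y), (11,X), (12,X), (16,Y), (20,X), (21,Y), (27,X), (28,X), (29,Y), (31,Y), (32,Y)
ranks: 7->1, 8->2, 10->3, 11->4, 12->5, 16->6, 20->7, 21->8, 27->9, 28->10, 29->11, 31->12, 32->13
Step 2: Rank sum for X: R1 = 1 + 2 + 4 + 5 + 7 + 9 + 10 = 38.
Step 3: U_X = R1 - n1(n1+1)/2 = 38 - 7*8/2 = 38 - 28 = 10.
       U_Y = n1*n2 - U_X = 42 - 10 = 32.
Step 4: No ties, so the exact null distribution of U (based on enumerating the C(13,7) = 1716 equally likely rank assignments) gives the two-sided p-value.
Step 5: p-value = 0.137529; compare to alpha = 0.05. fail to reject H0.

U_X = 10, p = 0.137529, fail to reject H0 at alpha = 0.05.


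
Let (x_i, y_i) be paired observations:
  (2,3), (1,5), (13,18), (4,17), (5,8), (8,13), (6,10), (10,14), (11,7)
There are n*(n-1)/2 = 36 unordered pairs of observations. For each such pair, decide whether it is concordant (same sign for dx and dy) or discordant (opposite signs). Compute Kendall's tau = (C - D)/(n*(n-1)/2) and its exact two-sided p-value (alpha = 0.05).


Step 1: Enumerate the 36 unordered pairs (i,j) with i<j and classify each by sign(x_j-x_i) * sign(y_j-y_i).
  (1,2):dx=-1,dy=+2->D; (1,3):dx=+11,dy=+15->C; (1,4):dx=+2,dy=+14->C; (1,5):dx=+3,dy=+5->C
  (1,6):dx=+6,dy=+10->C; (1,7):dx=+4,dy=+7->C; (1,8):dx=+8,dy=+11->C; (1,9):dx=+9,dy=+4->C
  (2,3):dx=+12,dy=+13->C; (2,4):dx=+3,dy=+12->C; (2,5):dx=+4,dy=+3->C; (2,6):dx=+7,dy=+8->C
  (2,7):dx=+5,dy=+5->C; (2,8):dx=+9,dy=+9->C; (2,9):dx=+10,dy=+2->C; (3,4):dx=-9,dy=-1->C
  (3,5):dx=-8,dy=-10->C; (3,6):dx=-5,dy=-5->C; (3,7):dx=-7,dy=-8->C; (3,8):dx=-3,dy=-4->C
  (3,9):dx=-2,dy=-11->C; (4,5):dx=+1,dy=-9->D; (4,6):dx=+4,dy=-4->D; (4,7):dx=+2,dy=-7->D
  (4,8):dx=+6,dy=-3->D; (4,9):dx=+7,dy=-10->D; (5,6):dx=+3,dy=+5->C; (5,7):dx=+1,dy=+2->C
  (5,8):dx=+5,dy=+6->C; (5,9):dx=+6,dy=-1->D; (6,7):dx=-2,dy=-3->C; (6,8):dx=+2,dy=+1->C
  (6,9):dx=+3,dy=-6->D; (7,8):dx=+4,dy=+4->C; (7,9):dx=+5,dy=-3->D; (8,9):dx=+1,dy=-7->D
Step 2: C = 26, D = 10, total pairs = 36.
Step 3: tau = (C - D)/(n(n-1)/2) = (26 - 10)/36 = 0.444444.
Step 4: Exact two-sided p-value (enumerate n! = 362880 permutations of y under H0): p = 0.119439.
Step 5: alpha = 0.05. fail to reject H0.

tau_b = 0.4444 (C=26, D=10), p = 0.119439, fail to reject H0.


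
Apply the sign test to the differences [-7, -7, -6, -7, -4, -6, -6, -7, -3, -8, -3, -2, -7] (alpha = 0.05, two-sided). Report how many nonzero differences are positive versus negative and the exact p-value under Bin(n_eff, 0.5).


Step 1: Discard zero differences. Original n = 13; n_eff = number of nonzero differences = 13.
Nonzero differences (with sign): -7, -7, -6, -7, -4, -6, -6, -7, -3, -8, -3, -2, -7
Step 2: Count signs: positive = 0, negative = 13.
Step 3: Under H0: P(positive) = 0.5, so the number of positives S ~ Bin(13, 0.5).
Step 4: Two-sided exact p-value = sum of Bin(13,0.5) probabilities at or below the observed probability = 0.000244.
Step 5: alpha = 0.05. reject H0.

n_eff = 13, pos = 0, neg = 13, p = 0.000244, reject H0.


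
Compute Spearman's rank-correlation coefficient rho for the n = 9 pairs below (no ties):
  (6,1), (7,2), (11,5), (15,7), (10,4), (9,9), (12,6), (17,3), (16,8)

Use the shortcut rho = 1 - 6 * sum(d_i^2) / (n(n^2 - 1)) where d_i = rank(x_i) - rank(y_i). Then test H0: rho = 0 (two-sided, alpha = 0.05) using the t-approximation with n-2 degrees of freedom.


Step 1: Rank x and y separately (midranks; no ties here).
rank(x): 6->1, 7->2, 11->5, 15->7, 10->4, 9->3, 12->6, 17->9, 16->8
rank(y): 1->1, 2->2, 5->5, 7->7, 4->4, 9->9, 6->6, 3->3, 8->8
Step 2: d_i = R_x(i) - R_y(i); compute d_i^2.
  (1-1)^2=0, (2-2)^2=0, (5-5)^2=0, (7-7)^2=0, (4-4)^2=0, (3-9)^2=36, (6-6)^2=0, (9-3)^2=36, (8-8)^2=0
sum(d^2) = 72.
Step 3: rho = 1 - 6*72 / (9*(9^2 - 1)) = 1 - 432/720 = 0.400000.
Step 4: Under H0, t = rho * sqrt((n-2)/(1-rho^2)) = 1.1547 ~ t(7).
Step 5: Two-sided p-value from the t-distribution with 7 df = 0.286105.
Step 6: alpha = 0.05. fail to reject H0.

rho = 0.4000, p = 0.286105, fail to reject H0 at alpha = 0.05.


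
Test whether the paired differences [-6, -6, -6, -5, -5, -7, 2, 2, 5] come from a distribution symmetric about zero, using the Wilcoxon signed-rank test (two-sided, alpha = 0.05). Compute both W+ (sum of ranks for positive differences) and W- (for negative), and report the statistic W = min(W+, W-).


Step 1: Drop any zero differences (none here) and take |d_i|.
|d| = [6, 6, 6, 5, 5, 7, 2, 2, 5]
Step 2: Midrank |d_i| (ties get averaged ranks).
ranks: |6|->7, |6|->7, |6|->7, |5|->4, |5|->4, |7|->9, |2|->1.5, |2|->1.5, |5|->4
Step 3: Attach original signs; sum ranks with positive sign and with negative sign.
W+ = 1.5 + 1.5 + 4 = 7
W- = 7 + 7 + 7 + 4 + 4 + 9 = 38
(Check: W+ + W- = 45 should equal n(n+1)/2 = 45.)
Step 4: Test statistic W = min(W+, W-) = 7.
Step 5: Ties in |d|, so use the tie-corrected normal approximation.
        E[W] = n(n+1)/4 = 9*10/4 = 22.5.
        Tie groups: |d|=2 (t=2), |d|=5 (t=3), |d|=6 (t=3); sum(t^3 - t) = 54.
        Var[W] = n(n+1)(2n+1)/24 - sum(t^3-t)/48 = 1710/24 - 54/48 = 70.125.
        z = (W - E[W]) / sqrt(Var[W]) = (7 - 22.5) / 8.3741 = -1.8510.
        Two-sided p = 2*Phi(z) = 0.064176.
Step 6: alpha = 0.05. fail to reject H0.

W+ = 7, W- = 38, W = min = 7, p = 0.064176, fail to reject H0.


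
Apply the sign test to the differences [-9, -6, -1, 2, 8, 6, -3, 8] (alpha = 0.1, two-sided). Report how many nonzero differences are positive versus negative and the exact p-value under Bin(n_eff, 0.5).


Step 1: Discard zero differences. Original n = 8; n_eff = number of nonzero differences = 8.
Nonzero differences (with sign): -9, -6, -1, +2, +8, +6, -3, +8
Step 2: Count signs: positive = 4, negative = 4.
Step 3: Under H0: P(positive) = 0.5, so the number of positives S ~ Bin(8, 0.5).
Step 4: Two-sided exact p-value = sum of Bin(8,0.5) probabilities at or below the observed probability = 1.000000.
Step 5: alpha = 0.1. fail to reject H0.

n_eff = 8, pos = 4, neg = 4, p = 1.000000, fail to reject H0.


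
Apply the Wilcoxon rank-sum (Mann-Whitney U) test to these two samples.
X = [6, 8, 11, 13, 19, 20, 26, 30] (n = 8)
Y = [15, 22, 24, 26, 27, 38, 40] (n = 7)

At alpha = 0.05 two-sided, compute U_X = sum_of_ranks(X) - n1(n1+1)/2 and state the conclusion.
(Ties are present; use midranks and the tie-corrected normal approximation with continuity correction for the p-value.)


Step 1: Combine and sort all 15 observations; assign midranks.
sorted (value, group): (6,X), (8,X), (11,X), (13,X), (15,Y), (19,X), (20,X), (22,Y), (24,Y), (26,X), (26,Y), (27,Y), (30,X), (38,Y), (40,Y)
ranks: 6->1, 8->2, 11->3, 13->4, 15->5, 19->6, 20->7, 22->8, 24->9, 26->10.5, 26->10.5, 27->12, 30->13, 38->14, 40->15
Step 2: Rank sum for X: R1 = 1 + 2 + 3 + 4 + 6 + 7 + 10.5 + 13 = 46.5.
Step 3: U_X = R1 - n1(n1+1)/2 = 46.5 - 8*9/2 = 46.5 - 36 = 10.5.
       U_Y = n1*n2 - U_X = 56 - 10.5 = 45.5.
Step 4: Ties are present, so use the tie-corrected normal approximation (with continuity correction) for the p-value.
Step 5: p-value = 0.048939; compare to alpha = 0.05. reject H0.

U_X = 10.5, p = 0.048939, reject H0 at alpha = 0.05.
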